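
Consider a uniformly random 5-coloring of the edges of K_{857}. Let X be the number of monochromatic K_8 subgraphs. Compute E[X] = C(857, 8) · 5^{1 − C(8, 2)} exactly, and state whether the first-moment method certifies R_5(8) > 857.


E[X] = C(857, 8) · 5^{1 − 28} = 6983854138365964575 · 5^{−27} = 6983854138365964575/7450580596923828125.
As a reduced fraction: E[X] = 279354165534638583/298023223876953125 ≈ 0.937.
Is E[X] < 1? YES.
Since E[X] < 1, there exists a 5-coloring of K_{857} with no monochromatic K_8; hence R_5(8) > 857.

E[X] = 279354165534638583/298023223876953125 ≈ 0.937; E[X] < 1, so R_5(8) > 857.


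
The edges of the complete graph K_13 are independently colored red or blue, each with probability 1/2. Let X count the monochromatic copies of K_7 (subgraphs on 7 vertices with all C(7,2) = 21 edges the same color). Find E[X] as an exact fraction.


Let X = Σ_S X_S over the C(13, 7) = 1716 subsets S of size 7, where X_S = 1 if the K_7 on S is monochromatic.
For a fixed S, the K_7 on S has C(7, 2) = 21 edges. P[all 21 edges red] = (1/2)^21, and likewise for blue, so P[monochromatic] = 2·(1/2)^21 = 2^{1 − 21} = 1/1048576.
By linearity: E[X] = C(13, 7) · 2^{1 − 21} = 1716 · 1/1048576 = 429/262144.
Numerically: E[X] ≈ 0.00164.

E[X] = C(13,7)·2^(1−C(7,2)) = 429/262144 ≈ 0.00164.


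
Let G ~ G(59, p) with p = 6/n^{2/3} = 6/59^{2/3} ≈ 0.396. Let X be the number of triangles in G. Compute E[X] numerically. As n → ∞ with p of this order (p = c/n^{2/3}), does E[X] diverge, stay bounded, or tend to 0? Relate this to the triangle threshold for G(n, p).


Number of potential triangles: C(59, 3) = 32509.
Each occurs with probability p³ ≈ (0.396)³ ≈ 6.20511e-02.
By linearity: E[X] = C(59, 3)·p³ ≈ 32509 · 6.20511e-02 ≈ 2017.220.
Since α = 2/3 < 1, p = c/n^{2/3} ≫ 1/n is above the triangle threshold p ~ 1/n. Asymptotically E[X] ~ (c³/6)·n^{3(1−α)} = (6³/6)·n^{1} → ∞; triangles are abundant w.h.p.

E[X] ≈ 2017.220; in regime p = Θ(1/n^{2/3}) E[X] diverges (above the triangle threshold p ~ 1/n).


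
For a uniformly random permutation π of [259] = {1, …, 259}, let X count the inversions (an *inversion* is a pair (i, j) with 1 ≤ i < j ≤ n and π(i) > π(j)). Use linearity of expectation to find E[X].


Write X = Σ X_I over the C(259, 2) = 33411 pairs i < j, with X_I the indicator of one inversion.
There are 33411 indicators.
For each fixed pair i < j, the values π(i) and π(j) are two distinct elements of {1, …, 259} in uniformly random order; by symmetry P[π(i) > π(j)] = 1/2.
By linearity: E[X] = 33411 · (1/2) = C(259, 2) · (1/2) = 33411/2 = 33411/2 ≈ 16705.50000.

E[X] = 33411/2 = 16705.50000.


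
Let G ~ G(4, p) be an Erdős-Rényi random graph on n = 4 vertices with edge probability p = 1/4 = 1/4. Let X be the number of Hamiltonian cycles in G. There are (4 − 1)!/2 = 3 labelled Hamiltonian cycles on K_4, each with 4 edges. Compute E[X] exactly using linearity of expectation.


K_4 has (4 − 1)!/2 = 3 labelled Hamiltonian cycles.
For each such Hamiltonian cycle H, let X_H = 1 if all 4 edges of H are present in G. Then P[X_H = 1] = p^{4} = (1/4)^{4} = 1/256.
Summing the indicators: E[X] = Σ_H E[X_H] = 3 · p^{4} = 3 · 1/256 = 3/256.
Numerically: E[X] ≈ 0.0117188.

E[X] = 3 · (1/4)^{4} = 3/256 ≈ 0.0117188.


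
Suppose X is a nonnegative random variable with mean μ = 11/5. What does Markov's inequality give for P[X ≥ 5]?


μ = E[X] = 11/5, a = 5.
Markov: P[X ≥ 5] ≤ μ/a = (11/5)/5 = 11/25.
Numerically: ≈ 0.4400.
(Since a = 5 > μ = 2.2000, the bound 11/25 is < 1 and informative.)

P[X ≥ 5] ≤ 11/25 ≈ 0.4400.


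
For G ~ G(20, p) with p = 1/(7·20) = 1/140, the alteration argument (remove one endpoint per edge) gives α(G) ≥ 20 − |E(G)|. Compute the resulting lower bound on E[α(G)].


E[|E(G)|] = C(20, 2)·p = 190 · (1/140) = 19/14.
E[α(G)] ≥ n − E[|E(G)|] = 20 − 19/14 = 261/14.
Numerically: ≈ 18.6429.
(This is only a lower bound; the true E[α(G)] may be larger.)

E[α(G)] ≥ 261/14 ≈ 18.6429.


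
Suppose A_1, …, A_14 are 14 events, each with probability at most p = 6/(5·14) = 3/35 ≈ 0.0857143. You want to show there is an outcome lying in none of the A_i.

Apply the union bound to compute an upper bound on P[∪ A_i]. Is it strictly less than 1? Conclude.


Union bound: P[∪_{i=1}^{14} A_i] ≤ Σ_i P[A_i] ≤ 14·p = 14·(3/35) = 6/5.
Numerically: 6/5 ≈ 1.2000000.
Is 6/5 < 1? NO.
Since the bound 6/5 is ≥ 1, the union bound is uninformative here; it does NOT by itself certify existence.

14·p = 6/5 ≈ 1.2000000; existence NOT certified by the union bound.


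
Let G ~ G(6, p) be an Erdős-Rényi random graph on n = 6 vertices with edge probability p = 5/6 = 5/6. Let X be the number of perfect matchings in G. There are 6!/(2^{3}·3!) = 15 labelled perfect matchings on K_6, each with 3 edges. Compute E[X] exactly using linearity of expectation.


K_6 has 6!/(2^{3}·3!) = 15 labelled perfect matchings.
For each such perfect matching H, let X_H = 1 if all 3 edges of H are present in G. Then P[X_H = 1] = p^{3} = (5/6)^{3} = 125/216.
By linearity of expectation: E[X] = Σ_H E[X_H] = 15 · p^{3} = 15 · 125/216 = 625/72.
Numerically: E[X] ≈ 8.68.

E[X] = 15 · (5/6)^{3} = 625/72 ≈ 8.68.


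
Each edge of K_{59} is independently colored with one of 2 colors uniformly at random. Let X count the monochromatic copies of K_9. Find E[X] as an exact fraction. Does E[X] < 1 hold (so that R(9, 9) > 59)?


E[X] = C(59, 9) · 2^{1 − 36} = 12565671261 · 2^{−35} = 12565671261/34359738368.
As a reduced fraction: E[X] = 12565671261/34359738368 ≈ 0.366.
Is E[X] < 1? YES.
Since E[X] < 1, there exists a 2-coloring of K_{59} with no monochromatic K_9; hence R(9, 9) > 59.

E[X] = 12565671261/34359738368 ≈ 0.366; E[X] < 1, so R(9, 9) > 59.


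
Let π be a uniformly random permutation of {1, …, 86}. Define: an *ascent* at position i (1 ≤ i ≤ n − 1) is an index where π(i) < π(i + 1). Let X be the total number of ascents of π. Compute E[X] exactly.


Write X = Σ X_I over i = 1, …, 85, with X_I the indicator of one ascent.
There are 85 indicators.
For each fixed i, the pair (π(i), π(i+1)) is a uniformly random ordered pair of distinct values from {1, …, 86}; by symmetry P[π(i) < π(i+1)] = 1/2.
By linearity: E[X] = 85 · (1/2) = (86 − 1) · (1/2) = 85/2 ≈ 42.500.

E[X] = 85/2 = 42.500.


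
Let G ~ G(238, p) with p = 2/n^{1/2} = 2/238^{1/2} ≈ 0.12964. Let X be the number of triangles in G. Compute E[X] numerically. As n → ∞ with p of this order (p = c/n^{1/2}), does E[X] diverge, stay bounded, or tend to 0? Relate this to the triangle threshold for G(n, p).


Number of potential triangles: C(238, 3) = 2218636.
Each occurs with probability p³ ≈ (0.12964)³ ≈ 2.1788360e-03.
By linearity: E[X] = C(238, 3)·p³ ≈ 2218636 · 2.1788360e-03 ≈ 4834.04409.
Since α = 1/2 < 1, p = c/n^{1/2} ≫ 1/n is above the triangle threshold p ~ 1/n. Asymptotically E[X] ~ (c³/6)·n^{3(1−α)} = (2³/6)·n^{1.5} → ∞; triangles are abundant w.h.p.

E[X] ≈ 4834.04409; in regime p = Θ(1/n^{1/2}) E[X] diverges (above the triangle threshold p ~ 1/n).


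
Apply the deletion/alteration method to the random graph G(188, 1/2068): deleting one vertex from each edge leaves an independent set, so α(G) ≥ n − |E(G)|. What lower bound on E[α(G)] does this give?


E[|E(G)|] = C(188, 2)·p = 17578 · (1/2068) = 17/2.
E[α(G)] ≥ n − E[|E(G)|] = 188 − 17/2 = 359/2.
Numerically: ≈ 179.5000.
(This is only a lower bound; the true E[α(G)] may be larger.)

E[α(G)] ≥ 359/2 ≈ 179.5000.


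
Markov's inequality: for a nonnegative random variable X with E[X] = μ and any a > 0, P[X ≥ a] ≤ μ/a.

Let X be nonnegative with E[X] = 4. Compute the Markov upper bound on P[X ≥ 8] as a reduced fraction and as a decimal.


μ = E[X] = 4, a = 8.
Markov: P[X ≥ 8] ≤ μ/a = (4)/8 = 1/2.
Numerically: ≈ 0.500000.
(Since a = 8 > μ = 4.000000, the bound 1/2 is < 1 and informative.)

P[X ≥ 8] ≤ 1/2 ≈ 0.500000.


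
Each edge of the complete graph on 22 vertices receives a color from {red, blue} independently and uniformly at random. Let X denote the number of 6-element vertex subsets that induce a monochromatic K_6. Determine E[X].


Let X = Σ_S X_S over the C(22, 6) = 74613 subsets S of size 6, where X_S = 1 if the K_6 on S is monochromatic.
For a fixed S, the K_6 on S has C(6, 2) = 15 edges. P[all 15 edges red] = (1/2)^15, and likewise for blue, so P[monochromatic] = 2·(1/2)^15 = 2^{1 − 15} = 1/16384.
By linearity of expectation: E[X] = C(22, 6) · 2^{1 − 15} = 74613 · 1/16384 = 74613/16384.
Numerically: E[X] ≈ 4.55402.

E[X] = C(22,6)·2^(1−C(6,2)) = 74613/16384 ≈ 4.55402.


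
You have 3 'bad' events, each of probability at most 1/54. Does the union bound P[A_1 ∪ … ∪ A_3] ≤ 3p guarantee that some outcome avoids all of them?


Union bound: P[∪_{i=1}^{3} A_i] ≤ Σ_i P[A_i] ≤ 3·p = 3·(1/54) = 1/18.
Numerically: 1/18 ≈ 0.05556.
Is 1/18 < 1? YES.
Since P[∪ A_i] ≤ 1/18 < 1, the complement has P[∩ A_i^c] ≥ 1 − 1/18 = 17/18 > 0, so some outcome avoids every A_i.

3·p = 1/18 ≈ 0.05556; existence CERTIFIED by the union bound.


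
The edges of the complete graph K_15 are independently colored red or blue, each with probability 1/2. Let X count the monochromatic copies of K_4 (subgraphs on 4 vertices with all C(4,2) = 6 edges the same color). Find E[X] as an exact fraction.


Let X = Σ_S X_S over the C(15, 4) = 1365 subsets S of size 4, where X_S = 1 if the K_4 on S is monochromatic.
For a fixed S, the K_4 on S has C(4, 2) = 6 edges. P[all 6 edges red] = (1/2)^6, and likewise for blue, so P[monochromatic] = 2·(1/2)^6 = 2^{1 − 6} = 1/32.
By linearity of expectation: E[X] = C(15, 4) · 2^{1 − 6} = 1365 · 1/32 = 1365/32.
Numerically: E[X] ≈ 42.656250.

E[X] = C(15,4)·2^(1−C(4,2)) = 1365/32 ≈ 42.656250.


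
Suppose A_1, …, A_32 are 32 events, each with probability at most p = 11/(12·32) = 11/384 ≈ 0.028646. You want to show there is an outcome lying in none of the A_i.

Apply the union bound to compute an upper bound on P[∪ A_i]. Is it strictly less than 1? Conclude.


Union bound: P[∪_{i=1}^{32} A_i] ≤ Σ_i P[A_i] ≤ 32·p = 32·(11/384) = 11/12.
Numerically: 11/12 ≈ 0.916667.
Is 11/12 < 1? YES.
Since P[∪ A_i] ≤ 11/12 < 1, the complement has P[∩ A_i^c] ≥ 1 − 11/12 = 1/12 > 0, so some outcome avoids every A_i.

32·p = 11/12 ≈ 0.916667; existence CERTIFIED by the union bound.


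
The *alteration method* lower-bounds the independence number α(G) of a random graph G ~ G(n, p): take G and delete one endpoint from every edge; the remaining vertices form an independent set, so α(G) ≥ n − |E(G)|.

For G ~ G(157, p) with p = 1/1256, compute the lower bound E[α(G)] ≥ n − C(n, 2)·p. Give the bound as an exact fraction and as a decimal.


E[|E(G)|] = C(157, 2)·p = 12246 · (1/1256) = 39/4.
E[α(G)] ≥ n − E[|E(G)|] = 157 − 39/4 = 589/4.
Numerically: ≈ 147.2500.
(This is only a lower bound; the true E[α(G)] may be larger.)

E[α(G)] ≥ 589/4 ≈ 147.2500.


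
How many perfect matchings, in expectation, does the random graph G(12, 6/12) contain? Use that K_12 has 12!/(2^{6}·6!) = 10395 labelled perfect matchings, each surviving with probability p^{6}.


K_12 has 12!/(2^{6}·6!) = 10395 labelled perfect matchings.
For each such perfect matching H, let X_H = 1 if all 6 edges of H are present in G. Then P[X_H = 1] = p^{6} = (1/2)^{6} = 1/64.
Summing the indicators: E[X] = Σ_H E[X_H] = 10395 · p^{6} = 10395 · 1/64 = 10395/64.
Numerically: E[X] ≈ 162.

E[X] = 10395 · (1/2)^{6} = 10395/64 ≈ 162.


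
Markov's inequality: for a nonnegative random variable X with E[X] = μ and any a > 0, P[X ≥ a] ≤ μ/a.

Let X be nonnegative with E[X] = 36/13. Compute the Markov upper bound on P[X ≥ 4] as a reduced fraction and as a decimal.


μ = E[X] = 36/13, a = 4.
Markov: P[X ≥ 4] ≤ μ/a = (36/13)/4 = 9/13.
Numerically: ≈ 0.69231.
(Since a = 4 > μ = 2.76923, the bound 9/13 is < 1 and informative.)

P[X ≥ 4] ≤ 9/13 ≈ 0.69231.


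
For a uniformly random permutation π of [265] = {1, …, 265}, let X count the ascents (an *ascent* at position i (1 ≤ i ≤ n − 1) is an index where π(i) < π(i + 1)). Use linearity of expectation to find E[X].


Write X = Σ X_I over i = 1, …, 264, with X_I the indicator of one ascent.
There are 264 indicators.
For each fixed i, the pair (π(i), π(i+1)) is a uniformly random ordered pair of distinct values from {1, …, 265}; by symmetry P[π(i) < π(i+1)] = 1/2.
By linearity: E[X] = 264 · (1/2) = (265 − 1) · (1/2) = 132 ≈ 132.000.

E[X] = 132 = 132.000.


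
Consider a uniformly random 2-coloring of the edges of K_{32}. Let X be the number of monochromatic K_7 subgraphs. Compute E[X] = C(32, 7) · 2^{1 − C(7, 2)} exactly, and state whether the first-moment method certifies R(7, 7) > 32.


E[X] = C(32, 7) · 2^{1 − 21} = 3365856 · 2^{−20} = 3365856/1048576.
As a reduced fraction: E[X] = 105183/32768 ≈ 3.210.
Is E[X] < 1? NO.
Since E[X] ≥ 1, the first-moment bound is inconclusive at n = 32; it does NOT by itself certify R(7, 7) > 32.

E[X] = 105183/32768 ≈ 3.210; E[X] ≥ 1; first-moment method inconclusive here.


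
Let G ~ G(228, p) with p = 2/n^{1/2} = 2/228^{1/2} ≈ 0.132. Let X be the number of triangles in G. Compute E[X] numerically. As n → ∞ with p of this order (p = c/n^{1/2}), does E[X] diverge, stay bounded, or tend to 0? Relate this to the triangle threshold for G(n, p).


Number of potential triangles: C(228, 3) = 1949476.
Each occurs with probability p³ ≈ (0.132)³ ≈ 2.32374e-03.
By linearity: E[X] = C(228, 3)·p³ ≈ 1949476 · 2.32374e-03 ≈ 4530.077.
Since α = 1/2 < 1, p = c/n^{1/2} ≫ 1/n is above the triangle threshold p ~ 1/n. Asymptotically E[X] ~ (c³/6)·n^{3(1−α)} = (2³/6)·n^{1.5} → ∞; triangles are abundant w.h.p.

E[X] ≈ 4530.077; in regime p = Θ(1/n^{1/2}) E[X] diverges (above the triangle threshold p ~ 1/n).


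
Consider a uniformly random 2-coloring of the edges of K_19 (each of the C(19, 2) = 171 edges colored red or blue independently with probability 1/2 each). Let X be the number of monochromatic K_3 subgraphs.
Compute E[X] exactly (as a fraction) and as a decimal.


Let X = Σ_S X_S over the C(19, 3) = 969 subsets S of size 3, where X_S = 1 if the K_3 on S is monochromatic.
For a fixed S, the K_3 on S has C(3, 2) = 3 edges. P[all 3 edges red] = (1/2)^3, and likewise for blue, so P[monochromatic] = 2·(1/2)^3 = 2^{1 − 3} = 1/4.
By linearity of expectation: E[X] = C(19, 3) · 2^{1 − 3} = 969 · 1/4 = 969/4.
Numerically: E[X] ≈ 242.2500.

E[X] = C(19,3)·2^(1−C(3,2)) = 969/4 ≈ 242.2500.


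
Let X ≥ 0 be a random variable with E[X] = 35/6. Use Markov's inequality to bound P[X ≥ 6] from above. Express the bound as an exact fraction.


μ = E[X] = 35/6, a = 6.
Markov: P[X ≥ 6] ≤ μ/a = (35/6)/6 = 35/36.
Numerically: ≈ 0.972.
(Since a = 6 > μ = 5.833, the bound 35/36 is < 1 and informative.)

P[X ≥ 6] ≤ 35/36 ≈ 0.972.


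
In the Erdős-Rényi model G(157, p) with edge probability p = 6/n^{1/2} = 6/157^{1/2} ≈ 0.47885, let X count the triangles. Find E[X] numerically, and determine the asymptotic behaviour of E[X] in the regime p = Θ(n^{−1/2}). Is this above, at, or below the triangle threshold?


Number of potential triangles: C(157, 3) = 632710.
Each occurs with probability p³ ≈ (0.47885)³ ≈ 1.0980049e-01.
By linearity: E[X] = C(157, 3)·p³ ≈ 632710 · 1.0980049e-01 ≈ 69471.86712.
Since α = 1/2 < 1, p = c/n^{1/2} ≫ 1/n is above the triangle threshold p ~ 1/n. Asymptotically E[X] ~ (c³/6)·n^{3(1−α)} = (6³/6)·n^{1.5} → ∞; triangles are abundant w.h.p.

E[X] ≈ 69471.86712; in regime p = Θ(1/n^{1/2}) E[X] diverges (above the triangle threshold p ~ 1/n).


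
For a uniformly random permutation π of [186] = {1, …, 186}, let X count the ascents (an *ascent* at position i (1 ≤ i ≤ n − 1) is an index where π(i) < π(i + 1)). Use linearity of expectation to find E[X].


Write X = Σ X_I over i = 1, …, 185, with X_I the indicator of one ascent.
There are 185 indicators.
For each fixed i, the pair (π(i), π(i+1)) is a uniformly random ordered pair of distinct values from {1, …, 186}; by symmetry P[π(i) < π(i+1)] = 1/2.
By linearity: E[X] = 185 · (1/2) = (186 − 1) · (1/2) = 185/2 ≈ 92.500000.

E[X] = 185/2 = 92.500000.


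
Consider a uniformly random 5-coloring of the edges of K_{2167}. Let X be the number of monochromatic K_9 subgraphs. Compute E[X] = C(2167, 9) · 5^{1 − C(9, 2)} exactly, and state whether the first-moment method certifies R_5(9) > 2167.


E[X] = C(2167, 9) · 5^{1 − 36} = 2855899084841489792706810 · 5^{−35} = 2855899084841489792706810/2910383045673370361328125.
As a reduced fraction: E[X] = 571179816968297958541362/582076609134674072265625 ≈ 0.98128.
Is E[X] < 1? YES.
Since E[X] < 1, there exists a 5-coloring of K_{2167} with no monochromatic K_9; hence R_5(9) > 2167.

E[X] = 571179816968297958541362/582076609134674072265625 ≈ 0.98128; E[X] < 1, so R_5(9) > 2167.


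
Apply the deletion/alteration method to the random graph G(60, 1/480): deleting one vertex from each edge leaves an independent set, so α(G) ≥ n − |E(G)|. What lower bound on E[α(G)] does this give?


E[|E(G)|] = C(60, 2)·p = 1770 · (1/480) = 59/16.
E[α(G)] ≥ n − E[|E(G)|] = 60 − 59/16 = 901/16.
Numerically: ≈ 56.312.
(This is only a lower bound; the true E[α(G)] may be larger.)

E[α(G)] ≥ 901/16 ≈ 56.312.


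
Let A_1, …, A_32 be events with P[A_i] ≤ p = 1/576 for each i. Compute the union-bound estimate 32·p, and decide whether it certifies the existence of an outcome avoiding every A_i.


Union bound: P[∪_{i=1}^{32} A_i] ≤ Σ_i P[A_i] ≤ 32·p = 32·(1/576) = 1/18.
Numerically: 1/18 ≈ 0.055556.
Is 1/18 < 1? YES.
Since P[∪ A_i] ≤ 1/18 < 1, the complement has P[∩ A_i^c] ≥ 1 − 1/18 = 17/18 > 0, so some outcome avoids every A_i.

32·p = 1/18 ≈ 0.055556; existence CERTIFIED by the union bound.


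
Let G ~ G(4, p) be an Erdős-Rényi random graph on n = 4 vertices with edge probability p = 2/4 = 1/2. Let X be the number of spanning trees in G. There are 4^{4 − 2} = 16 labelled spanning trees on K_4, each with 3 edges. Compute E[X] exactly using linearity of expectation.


K_4 has 4^{4 − 2} = 16 labelled spanning trees.
For each such spanning tree H, let X_H = 1 if all 3 edges of H are present in G. Then P[X_H = 1] = p^{3} = (1/2)^{3} = 1/8.
By linearity of expectation: E[X] = Σ_H E[X_H] = 16 · p^{3} = 16 · 1/8 = 2.
Numerically: E[X] ≈ 2.

E[X] = 16 · (1/2)^{3} = 2 ≈ 2.


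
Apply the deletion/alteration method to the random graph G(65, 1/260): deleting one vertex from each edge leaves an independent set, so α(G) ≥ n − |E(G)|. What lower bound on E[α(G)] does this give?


E[|E(G)|] = C(65, 2)·p = 2080 · (1/260) = 8.
E[α(G)] ≥ n − E[|E(G)|] = 65 − 8 = 57.
Numerically: ≈ 57.000.
(This is only a lower bound; the true E[α(G)] may be larger.)

E[α(G)] ≥ 57 ≈ 57.000.


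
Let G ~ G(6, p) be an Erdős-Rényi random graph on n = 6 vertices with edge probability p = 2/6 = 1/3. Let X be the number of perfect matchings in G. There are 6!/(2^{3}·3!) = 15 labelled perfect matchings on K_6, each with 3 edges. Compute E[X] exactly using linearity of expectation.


K_6 has 6!/(2^{3}·3!) = 15 labelled perfect matchings.
For each such perfect matching H, let X_H = 1 if all 3 edges of H are present in G. Then P[X_H = 1] = p^{3} = (1/3)^{3} = 1/27.
By linearity of expectation: E[X] = Σ_H E[X_H] = 15 · p^{3} = 15 · 1/27 = 5/9.
Numerically: E[X] ≈ 0.556.

E[X] = 15 · (1/3)^{3} = 5/9 ≈ 0.556.


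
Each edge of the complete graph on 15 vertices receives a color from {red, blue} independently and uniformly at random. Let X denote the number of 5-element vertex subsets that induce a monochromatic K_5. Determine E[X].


Let X = Σ_S X_S over the C(15, 5) = 3003 subsets S of size 5, where X_S = 1 if the K_5 on S is monochromatic.
For a fixed S, the K_5 on S has C(5, 2) = 10 edges. P[all 10 edges red] = (1/2)^10, and likewise for blue, so P[monochromatic] = 2·(1/2)^10 = 2^{1 − 10} = 1/512.
By linearity: E[X] = C(15, 5) · 2^{1 − 10} = 3003 · 1/512 = 3003/512.
Numerically: E[X] ≈ 5.8652.

E[X] = C(15,5)·2^(1−C(5,2)) = 3003/512 ≈ 5.8652.


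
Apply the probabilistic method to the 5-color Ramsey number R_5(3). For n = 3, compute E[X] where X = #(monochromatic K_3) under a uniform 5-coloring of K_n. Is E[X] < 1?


E[X] = C(3, 3) · 5^{1 − 3} = 1 · 5^{−2} = 1/25.
As a reduced fraction: E[X] = 1/25 ≈ 0.0400.
Is E[X] < 1? YES.
Since E[X] < 1, there exists a 5-coloring of K_{3} with no monochromatic K_3; hence R_5(3) > 3.

E[X] = 1/25 ≈ 0.0400; E[X] < 1, so R_5(3) > 3.


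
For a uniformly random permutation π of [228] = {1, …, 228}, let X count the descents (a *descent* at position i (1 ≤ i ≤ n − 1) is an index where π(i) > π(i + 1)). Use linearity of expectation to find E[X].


Write X = Σ X_I over i = 1, …, 227, with X_I the indicator of one descent.
There are 227 indicators.
For each fixed i, the pair (π(i), π(i+1)) is a uniformly random ordered pair of distinct values from {1, …, 228}; by symmetry P[π(i) > π(i+1)] = 1/2.
By linearity: E[X] = 227 · (1/2) = (228 − 1) · (1/2) = 227/2 ≈ 113.50000.

E[X] = 227/2 = 113.50000.


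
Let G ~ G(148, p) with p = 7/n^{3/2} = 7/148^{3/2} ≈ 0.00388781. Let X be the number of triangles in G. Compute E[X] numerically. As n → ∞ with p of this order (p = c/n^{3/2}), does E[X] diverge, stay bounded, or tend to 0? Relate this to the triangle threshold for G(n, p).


Number of potential triangles: C(148, 3) = 529396.
Each occurs with probability p³ ≈ (0.00388781)³ ≈ 5.87646834e-08.
By linearity: E[X] = C(148, 3)·p³ ≈ 529396 · 5.87646834e-08 ≈ 0.031110.
Since α = 3/2 > 1, p = c/n^{3/2} = o(1/n) is below the triangle threshold p ~ 1/n. Asymptotically E[X] ~ (c³/6)·n^{3(1−α)} = (7³/6)·n^{-1.5} → 0, so by Markov's inequality G has no triangles w.h.p.

E[X] ≈ 0.031110; in regime p = Θ(1/n^{3/2}) E[X] tends to 0 (below the triangle threshold p ~ 1/n).


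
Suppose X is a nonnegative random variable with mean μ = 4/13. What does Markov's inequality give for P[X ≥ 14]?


μ = E[X] = 4/13, a = 14.
Markov: P[X ≥ 14] ≤ μ/a = (4/13)/14 = 2/91.
Numerically: ≈ 0.021978.
(Since a = 14 > μ = 0.307692, the bound 2/91 is < 1 and informative.)

P[X ≥ 14] ≤ 2/91 ≈ 0.021978.


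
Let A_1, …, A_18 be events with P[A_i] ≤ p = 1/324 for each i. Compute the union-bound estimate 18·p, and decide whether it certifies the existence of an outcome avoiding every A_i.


Union bound: P[∪_{i=1}^{18} A_i] ≤ Σ_i P[A_i] ≤ 18·p = 18·(1/324) = 1/18.
Numerically: 1/18 ≈ 0.055556.
Is 1/18 < 1? YES.
Since P[∪ A_i] ≤ 1/18 < 1, the complement has P[∩ A_i^c] ≥ 1 − 1/18 = 17/18 > 0, so some outcome avoids every A_i.

18·p = 1/18 ≈ 0.055556; existence CERTIFIED by the union bound.


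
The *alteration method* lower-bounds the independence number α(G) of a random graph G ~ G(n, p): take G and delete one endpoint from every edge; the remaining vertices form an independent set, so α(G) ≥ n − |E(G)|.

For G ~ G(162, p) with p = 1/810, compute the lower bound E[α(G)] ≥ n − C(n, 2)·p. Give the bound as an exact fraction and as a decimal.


E[|E(G)|] = C(162, 2)·p = 13041 · (1/810) = 161/10.
E[α(G)] ≥ n − E[|E(G)|] = 162 − 161/10 = 1459/10.
Numerically: ≈ 145.900.
(This is only a lower bound; the true E[α(G)] may be larger.)

E[α(G)] ≥ 1459/10 ≈ 145.900.


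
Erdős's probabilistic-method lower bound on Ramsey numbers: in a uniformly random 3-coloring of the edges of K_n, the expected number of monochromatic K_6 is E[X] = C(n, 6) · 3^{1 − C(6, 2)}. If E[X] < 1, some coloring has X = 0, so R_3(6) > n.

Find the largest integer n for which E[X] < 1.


We need C(n, 6) · 3^{1 − 15} < 1, i.e. C(n, 6) < 3^{15 − 1} = 4782969.
Check values of n near the boundary:
  n = 40: C(40, 6) = 3838380; 3838380 < 4782969? YES
  n = 41: C(41, 6) = 4496388; 4496388 < 4782969? YES
  n = 42: C(42, 6) = 5245786; 5245786 < 4782969? NO
  n = 43: C(43, 6) = 6096454; 6096454 < 4782969? NO
  n = 44: C(44, 6) = 7059052; 7059052 < 4782969? NO
The largest n with C(n, 6) < 4782969 is n = 41 (where E[X] = 1498796/1594323 ≈ 0.940083). Hence R_3(6) > 41, i.e. R_3(6) ≥ 42.

Largest n = 41; hence R_3(6) > 41.


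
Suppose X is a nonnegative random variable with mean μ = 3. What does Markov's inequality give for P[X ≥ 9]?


μ = E[X] = 3, a = 9.
Markov: P[X ≥ 9] ≤ μ/a = (3)/9 = 1/3.
Numerically: ≈ 0.3333.
(Since a = 9 > μ = 3.0000, the bound 1/3 is < 1 and informative.)

P[X ≥ 9] ≤ 1/3 ≈ 0.3333.


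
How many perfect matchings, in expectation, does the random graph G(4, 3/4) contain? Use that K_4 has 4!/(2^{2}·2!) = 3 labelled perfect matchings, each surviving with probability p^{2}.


K_4 has 4!/(2^{2}·2!) = 3 labelled perfect matchings.
For each such perfect matching H, let X_H = 1 if all 2 edges of H are present in G. Then P[X_H = 1] = p^{2} = (3/4)^{2} = 9/16.
Summing the indicators: E[X] = Σ_H E[X_H] = 3 · p^{2} = 3 · 9/16 = 27/16.
Numerically: E[X] ≈ 1.69.

E[X] = 3 · (3/4)^{2} = 27/16 ≈ 1.69.


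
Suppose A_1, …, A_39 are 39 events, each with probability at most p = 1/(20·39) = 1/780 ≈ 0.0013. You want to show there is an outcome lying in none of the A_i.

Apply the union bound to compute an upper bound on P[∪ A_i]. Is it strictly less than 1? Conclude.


Union bound: P[∪_{i=1}^{39} A_i] ≤ Σ_i P[A_i] ≤ 39·p = 39·(1/780) = 1/20.
Numerically: 1/20 ≈ 0.0500.
Is 1/20 < 1? YES.
Since P[∪ A_i] ≤ 1/20 < 1, the complement has P[∩ A_i^c] ≥ 1 − 1/20 = 19/20 > 0, so some outcome avoids every A_i.

39·p = 1/20 ≈ 0.0500; existence CERTIFIED by the union bound.


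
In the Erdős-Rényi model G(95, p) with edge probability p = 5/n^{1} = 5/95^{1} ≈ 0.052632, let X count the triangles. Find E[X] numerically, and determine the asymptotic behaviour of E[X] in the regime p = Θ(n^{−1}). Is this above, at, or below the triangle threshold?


Number of potential triangles: C(95, 3) = 138415.
Each occurs with probability p³ ≈ (0.052632)³ ≈ 1.4579385e-04.
By linearity: E[X] = C(95, 3)·p³ ≈ 138415 · 1.4579385e-04 ≈ 20.18006.
Here α = 1, so p = 5/n is exactly at the triangle threshold p ~ 1/n. Asymptotically E[X] → c³/6 = 5³/6 = 125/6 ≈ 20.83333, a bounded constant. In this regime the triangle count is asymptotically Poisson(c³/6).

E[X] ≈ 20.18006; in regime p = Θ(1/n^{1}) E[X] stays bounded (at the triangle threshold p ~ 1/n).


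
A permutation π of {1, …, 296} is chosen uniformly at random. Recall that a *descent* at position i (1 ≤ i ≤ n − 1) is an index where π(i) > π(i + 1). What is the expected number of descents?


Write X = Σ X_I over i = 1, …, 295, with X_I the indicator of one descent.
There are 295 indicators.
For each fixed i, the pair (π(i), π(i+1)) is a uniformly random ordered pair of distinct values from {1, …, 296}; by symmetry P[π(i) > π(i+1)] = 1/2.
By linearity: E[X] = 295 · (1/2) = (296 − 1) · (1/2) = 295/2 ≈ 147.5000.

E[X] = 295/2 = 147.5000.


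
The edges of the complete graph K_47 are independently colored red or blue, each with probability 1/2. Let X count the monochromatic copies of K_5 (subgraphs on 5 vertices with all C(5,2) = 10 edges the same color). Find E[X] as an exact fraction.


Let X = Σ_S X_S over the C(47, 5) = 1533939 subsets S of size 5, where X_S = 1 if the K_5 on S is monochromatic.
For a fixed S, the K_5 on S has C(5, 2) = 10 edges. P[all 10 edges red] = (1/2)^10, and likewise for blue, so P[monochromatic] = 2·(1/2)^10 = 2^{1 − 10} = 1/512.
By linearity of expectation: E[X] = C(47, 5) · 2^{1 − 10} = 1533939 · 1/512 = 1533939/512.
Numerically: E[X] ≈ 2995.974609.

E[X] = C(47,5)·2^(1−C(5,2)) = 1533939/512 ≈ 2995.974609.


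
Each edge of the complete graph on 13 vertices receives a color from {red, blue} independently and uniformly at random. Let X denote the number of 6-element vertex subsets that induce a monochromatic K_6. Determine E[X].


Let X = Σ_S X_S over the C(13, 6) = 1716 subsets S of size 6, where X_S = 1 if the K_6 on S is monochromatic.
For a fixed S, the K_6 on S has C(6, 2) = 15 edges. P[all 15 edges red] = (1/2)^15, and likewise for blue, so P[monochromatic] = 2·(1/2)^15 = 2^{1 − 15} = 1/16384.
By linearity of expectation: E[X] = C(13, 6) · 2^{1 − 15} = 1716 · 1/16384 = 429/4096.
Numerically: E[X] ≈ 0.104736.

E[X] = C(13,6)·2^(1−C(6,2)) = 429/4096 ≈ 0.104736.


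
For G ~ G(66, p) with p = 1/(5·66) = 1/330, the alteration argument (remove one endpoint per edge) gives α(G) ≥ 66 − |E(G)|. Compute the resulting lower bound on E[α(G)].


E[|E(G)|] = C(66, 2)·p = 2145 · (1/330) = 13/2.
E[α(G)] ≥ n − E[|E(G)|] = 66 − 13/2 = 119/2.
Numerically: ≈ 59.500.
(This is only a lower bound; the true E[α(G)] may be larger.)

E[α(G)] ≥ 119/2 ≈ 59.500.


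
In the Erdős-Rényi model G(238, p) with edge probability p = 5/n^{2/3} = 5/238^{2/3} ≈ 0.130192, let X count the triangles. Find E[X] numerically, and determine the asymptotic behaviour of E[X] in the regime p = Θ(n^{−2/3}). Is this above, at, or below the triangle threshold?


Number of potential triangles: C(238, 3) = 2218636.
Each occurs with probability p³ ≈ (0.130192)³ ≈ 2.20676506e-03.
By linearity: E[X] = C(238, 3)·p³ ≈ 2218636 · 2.20676506e-03 ≈ 4896.008403.
Since α = 2/3 < 1, p = c/n^{2/3} ≫ 1/n is above the triangle threshold p ~ 1/n. Asymptotically E[X] ~ (c³/6)·n^{3(1−α)} = (5³/6)·n^{1} → ∞; triangles are abundant w.h.p.

E[X] ≈ 4896.008403; in regime p = Θ(1/n^{2/3}) E[X] diverges (above the triangle threshold p ~ 1/n).


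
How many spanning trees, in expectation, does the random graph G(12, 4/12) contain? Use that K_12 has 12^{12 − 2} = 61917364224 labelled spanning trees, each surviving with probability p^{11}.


K_12 has 12^{12 − 2} = 61917364224 labelled spanning trees.
For each such spanning tree H, let X_H = 1 if all 11 edges of H are present in G. Then P[X_H = 1] = p^{11} = (1/3)^{11} = 1/177147.
Summing the indicators: E[X] = Σ_H E[X_H] = 61917364224 · p^{11} = 61917364224 · 1/177147 = 1048576/3.
Numerically: E[X] ≈ 3.4953e+05.

E[X] = 61917364224 · (1/3)^{11} = 1048576/3 ≈ 3.4953e+05.


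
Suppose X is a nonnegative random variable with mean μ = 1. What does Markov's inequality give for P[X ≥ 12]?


μ = E[X] = 1, a = 12.
Markov: P[X ≥ 12] ≤ μ/a = (1)/12 = 1/12.
Numerically: ≈ 0.08333.
(Since a = 12 > μ = 1.00000, the bound 1/12 is < 1 and informative.)

P[X ≥ 12] ≤ 1/12 ≈ 0.08333.


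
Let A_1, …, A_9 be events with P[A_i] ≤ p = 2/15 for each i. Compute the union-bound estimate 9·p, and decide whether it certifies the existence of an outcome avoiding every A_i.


Union bound: P[∪_{i=1}^{9} A_i] ≤ Σ_i P[A_i] ≤ 9·p = 9·(2/15) = 6/5.
Numerically: 6/5 ≈ 1.2000000.
Is 6/5 < 1? NO.
Since the bound 6/5 is ≥ 1, the union bound is uninformative here; it does NOT by itself certify existence.

9·p = 6/5 ≈ 1.2000000; existence NOT certified by the union bound.


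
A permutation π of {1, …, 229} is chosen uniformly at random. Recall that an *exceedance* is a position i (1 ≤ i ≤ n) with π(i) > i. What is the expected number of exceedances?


Write X = Σ_{i=1}^{229} X_i, where X_i = 1_{π(i) > i}.
For each fixed i, π(i) is uniform over {1, …, 229} (marginal of a uniform permutation), so P[π(i) > i] = (n − i)/n. Summing: Σ_{i=1}^{229} (n − i)/n = (0 + 1 + … + 228)/229 = 229(229 − 1)/(2·229) = (229 − 1)/2.
Hence E[X] = Σ_{i=1}^{229} (229 − i)/229 = 114 ≈ 114.0000.

E[X] = 114 = 114.0000.


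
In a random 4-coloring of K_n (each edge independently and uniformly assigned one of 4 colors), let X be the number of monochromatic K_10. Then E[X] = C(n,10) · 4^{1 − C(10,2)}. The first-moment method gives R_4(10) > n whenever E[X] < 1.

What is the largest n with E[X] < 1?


We need C(n, 10) · 4^{1 − 45} < 1, i.e. C(n, 10) < 4^{45 − 1} = 309485009821345068724781056.
Check values of n near the boundary:
  n = 2018: C(2018, 10) = 301820606687612220663963508; 301820606687612220663963508 < 309485009821345068724781056? YES
  n = 2019: C(2019, 10) = 303322949179835278009229628; 303322949179835278009229628 < 309485009821345068724781056? YES
  n = 2020: C(2020, 10) = 304832018578739931133653656; 304832018578739931133653656 < 309485009821345068724781056? YES
  n = 2021: C(2021, 10) = 306347841644770462864800616; 306347841644770462864800616 < 309485009821345068724781056? YES
  n = 2022: C(2022, 10) = 307870445231474093395937796; 307870445231474093395937796 < 309485009821345068724781056? YES
  n = 2023: C(2023, 10) = 309399856285778485315440716; 309399856285778485315440716 < 309485009821345068724781056? YES
  n = 2024: C(2024, 10) = 310936101848269937576192656; 310936101848269937576192656 < 309485009821345068724781056? NO
  n = 2025: C(2025, 10) = 312479209053472269772600560; 312479209053472269772600560 < 309485009821345068724781056? NO
  n = 2026: C(2026, 10) = 314029205130126398094885285; 314029205130126398094885285 < 309485009821345068724781056? NO
The largest n with C(n, 10) < 309485009821345068724781056 is n = 2023 (where E[X] = 77349964071444621328860179/77371252455336267181195264 ≈ 1.000). Hence R_4(10) > 2023, i.e. R_4(10) ≥ 2024.

Largest n = 2023; hence R_4(10) > 2023.


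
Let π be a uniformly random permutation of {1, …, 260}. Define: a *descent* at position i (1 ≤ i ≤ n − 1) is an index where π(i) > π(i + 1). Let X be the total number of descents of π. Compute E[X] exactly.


Write X = Σ X_I over i = 1, …, 259, with X_I the indicator of one descent.
There are 259 indicators.
For each fixed i, the pair (π(i), π(i+1)) is a uniformly random ordered pair of distinct values from {1, …, 260}; by symmetry P[π(i) > π(i+1)] = 1/2.
By linearity: E[X] = 259 · (1/2) = (260 − 1) · (1/2) = 259/2 ≈ 129.5000.

E[X] = 259/2 = 129.5000.


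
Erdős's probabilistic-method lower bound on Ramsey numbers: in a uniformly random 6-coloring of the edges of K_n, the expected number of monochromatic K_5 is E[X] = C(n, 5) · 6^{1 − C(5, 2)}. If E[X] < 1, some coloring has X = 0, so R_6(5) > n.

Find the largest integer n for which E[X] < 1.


We need C(n, 5) · 6^{1 − 10} < 1, i.e. C(n, 5) < 6^{10 − 1} = 10077696.
Check values of n near the boundary:
  n = 61: C(61, 5) = 5949147; 5949147 < 10077696? YES
  n = 62: C(62, 5) = 6471002; 6471002 < 10077696? YES
  n = 63: C(63, 5) = 7028847; 7028847 < 10077696? YES
  n = 64: C(64, 5) = 7624512; 7624512 < 10077696? YES
  n = 65: C(65, 5) = 8259888; 8259888 < 10077696? YES
  n = 66: C(66, 5) = 8936928; 8936928 < 10077696? YES
  n = 67: C(67, 5) = 9657648; 9657648 < 10077696? YES
  n = 68: C(68, 5) = 10424128; 10424128 < 10077696? NO
  n = 69: C(69, 5) = 11238513; 11238513 < 10077696? NO
  n = 70: C(70, 5) = 12103014; 12103014 < 10077696? NO
The largest n with C(n, 5) < 10077696 is n = 67 (where E[X] = 67067/69984 ≈ 0.958). Hence R_6(5) > 67, i.e. R_6(5) ≥ 68.

Largest n = 67; hence R_6(5) > 67.


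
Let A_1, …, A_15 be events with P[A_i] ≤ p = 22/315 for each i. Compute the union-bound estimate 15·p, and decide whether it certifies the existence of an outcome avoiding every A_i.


Union bound: P[∪_{i=1}^{15} A_i] ≤ Σ_i P[A_i] ≤ 15·p = 15·(22/315) = 22/21.
Numerically: 22/21 ≈ 1.0476.
Is 22/21 < 1? NO.
Since the bound 22/21 is ≥ 1, the union bound is uninformative here; it does NOT by itself certify existence.

15·p = 22/21 ≈ 1.0476; existence NOT certified by the union bound.


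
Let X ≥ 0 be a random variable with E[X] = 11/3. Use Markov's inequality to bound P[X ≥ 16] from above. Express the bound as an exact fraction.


μ = E[X] = 11/3, a = 16.
Markov: P[X ≥ 16] ≤ μ/a = (11/3)/16 = 11/48.
Numerically: ≈ 0.22917.
(Since a = 16 > μ = 3.66667, the bound 11/48 is < 1 and informative.)

P[X ≥ 16] ≤ 11/48 ≈ 0.22917.


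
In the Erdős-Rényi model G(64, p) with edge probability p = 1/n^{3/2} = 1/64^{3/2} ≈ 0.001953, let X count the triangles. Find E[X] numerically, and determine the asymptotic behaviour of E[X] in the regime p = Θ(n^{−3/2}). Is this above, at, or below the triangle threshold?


Number of potential triangles: C(64, 3) = 41664.
Each occurs with probability p³ ≈ (0.001953)³ ≈ 7.450581e-09.
By linearity: E[X] = C(64, 3)·p³ ≈ 41664 · 7.450581e-09 ≈ 0.0003.
Since α = 3/2 > 1, p = c/n^{3/2} = o(1/n) is below the triangle threshold p ~ 1/n. Asymptotically E[X] ~ (c³/6)·n^{3(1−α)} = (1³/6)·n^{-1.5} → 0, so by Markov's inequality G has no triangles w.h.p.

E[X] ≈ 0.0003; in regime p = Θ(1/n^{3/2}) E[X] tends to 0 (below the triangle threshold p ~ 1/n).


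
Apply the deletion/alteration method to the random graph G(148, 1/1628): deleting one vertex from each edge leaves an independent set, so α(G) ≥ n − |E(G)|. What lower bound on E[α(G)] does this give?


E[|E(G)|] = C(148, 2)·p = 10878 · (1/1628) = 147/22.
E[α(G)] ≥ n − E[|E(G)|] = 148 − 147/22 = 3109/22.
Numerically: ≈ 141.31818.
(This is only a lower bound; the true E[α(G)] may be larger.)

E[α(G)] ≥ 3109/22 ≈ 141.31818.


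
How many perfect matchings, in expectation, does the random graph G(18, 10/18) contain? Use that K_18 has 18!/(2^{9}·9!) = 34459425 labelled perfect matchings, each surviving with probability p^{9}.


K_18 has 18!/(2^{9}·9!) = 34459425 labelled perfect matchings.
For each such perfect matching H, let X_H = 1 if all 9 edges of H are present in G. Then P[X_H = 1] = p^{9} = (5/9)^{9} = 1953125/387420489.
Summing the indicators: E[X] = Σ_H E[X_H] = 34459425 · p^{9} = 34459425 · 1953125/387420489 = 830908203125/4782969.
Numerically: E[X] ≈ 173722.

E[X] = 34459425 · (5/9)^{9} = 830908203125/4782969 ≈ 173722.


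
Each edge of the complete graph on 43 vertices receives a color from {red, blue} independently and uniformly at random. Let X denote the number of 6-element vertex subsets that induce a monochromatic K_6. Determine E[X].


Let X = Σ_S X_S over the C(43, 6) = 6096454 subsets S of size 6, where X_S = 1 if the K_6 on S is monochromatic.
For a fixed S, the K_6 on S has C(6, 2) = 15 edges. P[all 15 edges red] = (1/2)^15, and likewise for blue, so P[monochromatic] = 2·(1/2)^15 = 2^{1 − 15} = 1/16384.
By linearity: E[X] = C(43, 6) · 2^{1 − 15} = 6096454 · 1/16384 = 3048227/8192.
Numerically: E[X] ≈ 372.098022.

E[X] = C(43,6)·2^(1−C(6,2)) = 3048227/8192 ≈ 372.098022.


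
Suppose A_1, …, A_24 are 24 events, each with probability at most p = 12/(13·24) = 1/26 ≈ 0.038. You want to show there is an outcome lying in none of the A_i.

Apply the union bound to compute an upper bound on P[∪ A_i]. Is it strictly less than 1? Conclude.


Union bound: P[∪_{i=1}^{24} A_i] ≤ Σ_i P[A_i] ≤ 24·p = 24·(1/26) = 12/13.
Numerically: 12/13 ≈ 0.923.
Is 12/13 < 1? YES.
Since P[∪ A_i] ≤ 12/13 < 1, the complement has P[∩ A_i^c] ≥ 1 − 12/13 = 1/13 > 0, so some outcome avoids every A_i.

24·p = 12/13 ≈ 0.923; existence CERTIFIED by the union bound.


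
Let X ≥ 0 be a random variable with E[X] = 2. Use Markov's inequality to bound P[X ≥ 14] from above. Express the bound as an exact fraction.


μ = E[X] = 2, a = 14.
Markov: P[X ≥ 14] ≤ μ/a = (2)/14 = 1/7.
Numerically: ≈ 0.1429.
(Since a = 14 > μ = 2.0000, the bound 1/7 is < 1 and informative.)

P[X ≥ 14] ≤ 1/7 ≈ 0.1429.


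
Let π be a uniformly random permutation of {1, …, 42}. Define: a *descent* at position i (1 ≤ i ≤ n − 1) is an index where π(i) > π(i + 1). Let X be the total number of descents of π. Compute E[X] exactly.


Write X = Σ X_I over i = 1, …, 41, with X_I the indicator of one descent.
There are 41 indicators.
For each fixed i, the pair (π(i), π(i+1)) is a uniformly random ordered pair of distinct values from {1, …, 42}; by symmetry P[π(i) > π(i+1)] = 1/2.
By linearity: E[X] = 41 · (1/2) = (42 − 1) · (1/2) = 41/2 ≈ 20.500.

E[X] = 41/2 = 20.500.
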